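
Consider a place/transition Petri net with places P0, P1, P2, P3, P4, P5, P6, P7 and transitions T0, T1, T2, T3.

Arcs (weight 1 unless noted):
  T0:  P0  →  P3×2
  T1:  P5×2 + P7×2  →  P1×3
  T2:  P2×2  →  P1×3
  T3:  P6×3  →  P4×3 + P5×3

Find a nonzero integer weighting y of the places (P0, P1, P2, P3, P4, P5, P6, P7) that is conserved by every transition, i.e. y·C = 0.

Incidence matrix C (rows=places, cols=transitions):
       T0   T1   T2   T3
   P0  -1    0    0    0
   P1   0    3    3    0
   P2   0    0   -2    0
   P3   2    0    0    0
   P4   0    0    0    3
   P5   0   -2    0    3
   P6   0    0    0   -3
   P7   0   -2    0    0

Candidate y = [2, 0, 0, 1, 0, 0, 0, 0]; check y·C column-wise:
  col T0: 2·-1 + 1·2 = 0
  col T1: 2·0 + 0·3 + 1·0 + 0·-2 + 0·-2 = 0
  col T2: 2·0 + 0·3 + 0·-2 + 1·0 = 0
  col T3: 2·0 + 1·0 + 0·3 + 0·3 + 0·-3 = 0

y = (P0:2, P1:0, P2:0, P3:1, P4:0, P5:0, P6:0, P7:0)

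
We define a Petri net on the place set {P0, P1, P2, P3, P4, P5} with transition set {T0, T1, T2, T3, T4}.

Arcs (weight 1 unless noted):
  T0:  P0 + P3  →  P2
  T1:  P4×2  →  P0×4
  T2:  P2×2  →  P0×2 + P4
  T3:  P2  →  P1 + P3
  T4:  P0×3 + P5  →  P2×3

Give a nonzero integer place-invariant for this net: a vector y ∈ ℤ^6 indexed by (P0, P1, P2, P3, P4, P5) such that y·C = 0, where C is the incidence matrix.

y = (P0:1, P1:1, P2:2, P3:1, P4:2, P5:3)

Incidence matrix C (rows=places, cols=transitions):
       T0   T1   T2   T3   T4
   P0  -1    4    2    0   -3
   P1   0    0    0    1    0
   P2   1    0   -2   -1    3
   P3  -1    0    0    1    0
   P4   0   -2    1    0    0
   P5   0    0    0    0   -1

Candidate y = [1, 1, 2, 1, 2, 3]; check y·C column-wise:
  col T0: 1·-1 + 1·0 + 2·1 + 1·-1 + 2·0 + 3·0 = 0
  col T1: 1·4 + 1·0 + 2·0 + 1·0 + 2·-2 + 3·0 = 0
  col T2: 1·2 + 1·0 + 2·-2 + 1·0 + 2·1 + 3·0 = 0
  col T3: 1·0 + 1·1 + 2·-1 + 1·1 + 2·0 + 3·0 = 0
  col T4: 1·-3 + 1·0 + 2·3 + 1·0 + 2·0 + 3·-1 = 0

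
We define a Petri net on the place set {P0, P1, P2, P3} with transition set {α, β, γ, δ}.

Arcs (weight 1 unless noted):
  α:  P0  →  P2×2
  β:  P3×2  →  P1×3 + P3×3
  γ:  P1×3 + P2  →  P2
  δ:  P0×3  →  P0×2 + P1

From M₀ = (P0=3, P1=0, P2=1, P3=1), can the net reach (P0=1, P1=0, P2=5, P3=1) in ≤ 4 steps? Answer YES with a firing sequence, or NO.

YES — reachable via ⟨α, α⟩ (2 firings)

step 1: fire α:  (P0=3, P1=0, P2=1, P3=1) → (P0=2, P1=0, P2=3, P3=1)
step 2: fire α:  (P0=2, P1=0, P2=3, P3=1) → (P0=1, P1=0, P2=5, P3=1)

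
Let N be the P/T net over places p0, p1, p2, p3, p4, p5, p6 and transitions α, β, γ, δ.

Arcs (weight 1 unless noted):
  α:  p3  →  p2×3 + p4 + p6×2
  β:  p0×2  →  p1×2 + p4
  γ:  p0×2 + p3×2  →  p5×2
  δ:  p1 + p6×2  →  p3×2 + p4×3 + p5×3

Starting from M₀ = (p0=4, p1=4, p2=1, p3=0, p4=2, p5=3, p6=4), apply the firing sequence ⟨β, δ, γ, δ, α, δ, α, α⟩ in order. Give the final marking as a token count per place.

(p0=0, p1=3, p2=10, p3=1, p4=15, p5=14, p6=4)

step 1: fire β:  (p0=4, p1=4, p2=1, p3=0, p4=2, p5=3, p6=4) → (p0=2, p1=6, p2=1, p3=0, p4=3, p5=3, p6=4)
step 2: fire δ:  (p0=2, p1=6, p2=1, p3=0, p4=3, p5=3, p6=4) → (p0=2, p1=5, p2=1, p3=2, p4=6, p5=6, p6=2)
step 3: fire γ:  (p0=2, p1=5, p2=1, p3=2, p4=6, p5=6, p6=2) → (p0=0, p1=5, p2=1, p3=0, p4=6, p5=8, p6=2)
step 4: fire δ:  (p0=0, p1=5, p2=1, p3=0, p4=6, p5=8, p6=2) → (p0=0, p1=4, p2=1, p3=2, p4=9, p5=11, p6=0)
step 5: fire α:  (p0=0, p1=4, p2=1, p3=2, p4=9, p5=11, p6=0) → (p0=0, p1=4, p2=4, p3=1, p4=10, p5=11, p6=2)
step 6: fire δ:  (p0=0, p1=4, p2=4, p3=1, p4=10, p5=11, p6=2) → (p0=0, p1=3, p2=4, p3=3, p4=13, p5=14, p6=0)
step 7: fire α:  (p0=0, p1=3, p2=4, p3=3, p4=13, p5=14, p6=0) → (p0=0, p1=3, p2=7, p3=2, p4=14, p5=14, p6=2)
step 8: fire α:  (p0=0, p1=3, p2=7, p3=2, p4=14, p5=14, p6=2) → (p0=0, p1=3, p2=10, p3=1, p4=15, p5=14, p6=4)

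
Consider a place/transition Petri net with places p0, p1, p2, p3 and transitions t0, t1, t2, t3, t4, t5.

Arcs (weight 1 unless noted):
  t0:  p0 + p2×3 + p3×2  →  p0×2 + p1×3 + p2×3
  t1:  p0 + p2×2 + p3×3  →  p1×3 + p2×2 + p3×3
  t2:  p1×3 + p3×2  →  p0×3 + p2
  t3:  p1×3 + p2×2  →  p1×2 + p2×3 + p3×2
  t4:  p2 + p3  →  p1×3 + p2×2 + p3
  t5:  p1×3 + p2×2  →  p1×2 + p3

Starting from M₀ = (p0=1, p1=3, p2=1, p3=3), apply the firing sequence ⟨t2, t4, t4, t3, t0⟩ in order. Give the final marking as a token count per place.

step 1: fire t2:  (p0=1, p1=3, p2=1, p3=3) → (p0=4, p1=0, p2=2, p3=1)
step 2: fire t4:  (p0=4, p1=0, p2=2, p3=1) → (p0=4, p1=3, p2=3, p3=1)
step 3: fire t4:  (p0=4, p1=3, p2=3, p3=1) → (p0=4, p1=6, p2=4, p3=1)
step 4: fire t3:  (p0=4, p1=6, p2=4, p3=1) → (p0=4, p1=5, p2=5, p3=3)
step 5: fire t0:  (p0=4, p1=5, p2=5, p3=3) → (p0=5, p1=8, p2=5, p3=1)

(p0=5, p1=8, p2=5, p3=1)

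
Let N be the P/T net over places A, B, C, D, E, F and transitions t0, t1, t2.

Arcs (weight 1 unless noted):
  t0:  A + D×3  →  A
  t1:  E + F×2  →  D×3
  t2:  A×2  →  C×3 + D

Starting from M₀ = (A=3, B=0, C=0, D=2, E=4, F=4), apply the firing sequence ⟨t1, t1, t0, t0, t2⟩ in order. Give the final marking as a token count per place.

(A=1, B=0, C=3, D=3, E=2, F=0)

step 1: fire t1:  (A=3, B=0, C=0, D=2, E=4, F=4) → (A=3, B=0, C=0, D=5, E=3, F=2)
step 2: fire t1:  (A=3, B=0, C=0, D=5, E=3, F=2) → (A=3, B=0, C=0, D=8, E=2, F=0)
step 3: fire t0:  (A=3, B=0, C=0, D=8, E=2, F=0) → (A=3, B=0, C=0, D=5, E=2, F=0)
step 4: fire t0:  (A=3, B=0, C=0, D=5, E=2, F=0) → (A=3, B=0, C=0, D=2, E=2, F=0)
step 5: fire t2:  (A=3, B=0, C=0, D=2, E=2, F=0) → (A=1, B=0, C=3, D=3, E=2, F=0)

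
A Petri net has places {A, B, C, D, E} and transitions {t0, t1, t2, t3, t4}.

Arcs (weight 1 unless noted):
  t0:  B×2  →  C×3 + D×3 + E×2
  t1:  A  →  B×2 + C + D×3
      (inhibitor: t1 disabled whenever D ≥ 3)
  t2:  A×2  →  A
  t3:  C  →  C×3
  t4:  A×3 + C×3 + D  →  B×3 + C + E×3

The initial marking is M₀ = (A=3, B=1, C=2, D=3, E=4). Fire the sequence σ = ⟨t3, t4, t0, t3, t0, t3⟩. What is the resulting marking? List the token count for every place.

(A=0, B=0, C=12, D=8, E=11)

step 1: fire t3:  (A=3, B=1, C=2, D=3, E=4) → (A=3, B=1, C=4, D=3, E=4)
step 2: fire t4:  (A=3, B=1, C=4, D=3, E=4) → (A=0, B=4, C=2, D=2, E=7)
step 3: fire t0:  (A=0, B=4, C=2, D=2, E=7) → (A=0, B=2, C=5, D=5, E=9)
step 4: fire t3:  (A=0, B=2, C=5, D=5, E=9) → (A=0, B=2, C=7, D=5, E=9)
step 5: fire t0:  (A=0, B=2, C=7, D=5, E=9) → (A=0, B=0, C=10, D=8, E=11)
step 6: fire t3:  (A=0, B=0, C=10, D=8, E=11) → (A=0, B=0, C=12, D=8, E=11)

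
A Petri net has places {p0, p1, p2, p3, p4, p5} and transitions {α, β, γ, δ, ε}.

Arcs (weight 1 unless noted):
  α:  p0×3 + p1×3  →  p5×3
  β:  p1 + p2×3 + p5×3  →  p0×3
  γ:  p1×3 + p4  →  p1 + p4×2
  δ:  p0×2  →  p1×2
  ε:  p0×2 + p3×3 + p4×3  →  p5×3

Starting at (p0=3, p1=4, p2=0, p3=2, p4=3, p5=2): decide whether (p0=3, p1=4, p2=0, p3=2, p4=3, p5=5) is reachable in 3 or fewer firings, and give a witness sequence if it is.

depth 0: 1 marking
depth 1: 4 markings reached so far
depth 2: 5 markings reached so far
depth 3: 6 markings reached so far
target is not among the 6 markings reachable within 3 steps

NO — not reachable within 3 firings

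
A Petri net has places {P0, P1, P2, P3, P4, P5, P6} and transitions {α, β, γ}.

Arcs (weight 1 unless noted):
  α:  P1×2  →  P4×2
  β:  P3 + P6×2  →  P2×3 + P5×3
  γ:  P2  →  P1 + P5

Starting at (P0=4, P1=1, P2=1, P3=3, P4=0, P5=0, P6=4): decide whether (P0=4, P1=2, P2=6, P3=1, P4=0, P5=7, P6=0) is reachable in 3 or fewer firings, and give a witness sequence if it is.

YES — reachable via ⟨β, β, γ⟩ (3 firings)

step 1: fire β:  (P0=4, P1=1, P2=1, P3=3, P4=0, P5=0, P6=4) → (P0=4, P1=1, P2=4, P3=2, P4=0, P5=3, P6=2)
step 2: fire β:  (P0=4, P1=1, P2=4, P3=2, P4=0, P5=3, P6=2) → (P0=4, P1=1, P2=7, P3=1, P4=0, P5=6, P6=0)
step 3: fire γ:  (P0=4, P1=1, P2=7, P3=1, P4=0, P5=6, P6=0) → (P0=4, P1=2, P2=6, P3=1, P4=0, P5=7, P6=0)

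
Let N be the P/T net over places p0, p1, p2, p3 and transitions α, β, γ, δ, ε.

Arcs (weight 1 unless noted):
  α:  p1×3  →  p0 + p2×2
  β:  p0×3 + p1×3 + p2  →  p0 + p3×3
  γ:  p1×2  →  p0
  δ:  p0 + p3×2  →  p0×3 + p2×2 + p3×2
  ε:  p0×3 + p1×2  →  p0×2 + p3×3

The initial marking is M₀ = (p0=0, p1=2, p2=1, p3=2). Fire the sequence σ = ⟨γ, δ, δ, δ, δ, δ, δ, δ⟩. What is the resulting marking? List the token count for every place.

(p0=15, p1=0, p2=15, p3=2)

step 1: fire γ:  (p0=0, p1=2, p2=1, p3=2) → (p0=1, p1=0, p2=1, p3=2)
step 2: fire δ:  (p0=1, p1=0, p2=1, p3=2) → (p0=3, p1=0, p2=3, p3=2)
step 3: fire δ:  (p0=3, p1=0, p2=3, p3=2) → (p0=5, p1=0, p2=5, p3=2)
step 4: fire δ:  (p0=5, p1=0, p2=5, p3=2) → (p0=7, p1=0, p2=7, p3=2)
step 5: fire δ:  (p0=7, p1=0, p2=7, p3=2) → (p0=9, p1=0, p2=9, p3=2)
step 6: fire δ:  (p0=9, p1=0, p2=9, p3=2) → (p0=11, p1=0, p2=11, p3=2)
step 7: fire δ:  (p0=11, p1=0, p2=11, p3=2) → (p0=13, p1=0, p2=13, p3=2)
step 8: fire δ:  (p0=13, p1=0, p2=13, p3=2) → (p0=15, p1=0, p2=15, p3=2)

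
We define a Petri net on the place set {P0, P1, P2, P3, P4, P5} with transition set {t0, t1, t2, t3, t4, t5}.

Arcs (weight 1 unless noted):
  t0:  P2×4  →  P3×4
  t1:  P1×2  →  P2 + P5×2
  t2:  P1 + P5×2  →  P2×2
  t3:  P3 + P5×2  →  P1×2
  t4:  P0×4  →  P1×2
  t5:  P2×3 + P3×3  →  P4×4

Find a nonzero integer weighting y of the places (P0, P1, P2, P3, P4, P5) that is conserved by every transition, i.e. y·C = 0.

Incidence matrix C (rows=places, cols=transitions):
       t0   t1   t2   t3   t4   t5
   P0   0    0    0    0   -4    0
   P1   0   -2   -1    2    2    0
   P2  -4    1    2    0    0   -3
   P3   4    0    0   -1    0   -3
   P4   0    0    0    0    0    4
   P5   0    2   -2   -2    0    0

Candidate y = [1, 2, 2, 2, 3, 1]; check y·C column-wise:
  col t0: 1·0 + 2·0 + 2·-4 + 2·4 + 3·0 + 1·0 = 0
  col t1: 1·0 + 2·-2 + 2·1 + 2·0 + 3·0 + 1·2 = 0
  col t2: 1·0 + 2·-1 + 2·2 + 2·0 + 3·0 + 1·-2 = 0
  col t3: 1·0 + 2·2 + 2·0 + 2·-1 + 3·0 + 1·-2 = 0
  col t4: 1·-4 + 2·2 + 2·0 + 2·0 + 3·0 + 1·0 = 0
  col t5: 1·0 + 2·0 + 2·-3 + 2·-3 + 3·4 + 1·0 = 0

y = (P0:1, P1:2, P2:2, P3:2, P4:3, P5:1)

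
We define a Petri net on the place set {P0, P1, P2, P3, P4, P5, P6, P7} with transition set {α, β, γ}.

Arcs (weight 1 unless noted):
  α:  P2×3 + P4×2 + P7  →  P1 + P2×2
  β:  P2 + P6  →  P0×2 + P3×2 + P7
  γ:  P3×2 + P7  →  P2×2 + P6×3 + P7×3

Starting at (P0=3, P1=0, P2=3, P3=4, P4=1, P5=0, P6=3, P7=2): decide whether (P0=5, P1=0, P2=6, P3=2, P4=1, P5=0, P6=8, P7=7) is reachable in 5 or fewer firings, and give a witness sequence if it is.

step 1: fire β:  (P0=3, P1=0, P2=3, P3=4, P4=1, P5=0, P6=3, P7=2) → (P0=5, P1=0, P2=2, P3=6, P4=1, P5=0, P6=2, P7=3)
step 2: fire γ:  (P0=5, P1=0, P2=2, P3=6, P4=1, P5=0, P6=2, P7=3) → (P0=5, P1=0, P2=4, P3=4, P4=1, P5=0, P6=5, P7=5)
step 3: fire γ:  (P0=5, P1=0, P2=4, P3=4, P4=1, P5=0, P6=5, P7=5) → (P0=5, P1=0, P2=6, P3=2, P4=1, P5=0, P6=8, P7=7)

YES — reachable via ⟨β, γ, γ⟩ (3 firings)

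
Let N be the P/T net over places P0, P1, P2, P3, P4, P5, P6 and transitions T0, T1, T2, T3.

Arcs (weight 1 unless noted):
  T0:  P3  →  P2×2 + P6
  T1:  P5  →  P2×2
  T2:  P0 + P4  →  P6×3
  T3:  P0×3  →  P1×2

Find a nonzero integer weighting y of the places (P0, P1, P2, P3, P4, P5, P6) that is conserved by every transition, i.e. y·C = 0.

Incidence matrix C (rows=places, cols=transitions):
       T0   T1   T2   T3
   P0   0    0   -1   -3
   P1   0    0    0    2
   P2   2    2    0    0
   P3  -1    0    0    0
   P4   0    0   -1    0
   P5   0   -1    0    0
   P6   1    0    3    0

Candidate y = [2, 3, 0, 0, -2, 0, 0]; check y·C column-wise:
  col T0: 2·0 + 3·0 + 0·2 + 0·-1 + -2·0 + 0·1 = 0
  col T1: 2·0 + 3·0 + 0·2 + -2·0 + 0·-1 = 0
  col T2: 2·-1 + 3·0 + -2·-1 + 0·3 = 0
  col T3: 2·-3 + 3·2 + -2·0 = 0

y = (P0:2, P1:3, P2:0, P3:0, P4:-2, P5:0, P6:0)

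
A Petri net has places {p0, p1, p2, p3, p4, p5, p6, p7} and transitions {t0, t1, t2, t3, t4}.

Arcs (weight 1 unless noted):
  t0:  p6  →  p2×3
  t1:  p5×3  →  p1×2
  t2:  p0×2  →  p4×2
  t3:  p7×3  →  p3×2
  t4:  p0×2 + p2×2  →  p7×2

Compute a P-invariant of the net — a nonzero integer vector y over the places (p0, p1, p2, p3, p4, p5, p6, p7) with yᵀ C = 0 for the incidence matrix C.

y = (p0:0, p1:3, p2:0, p3:0, p4:0, p5:2, p6:0, p7:0)

Incidence matrix C (rows=places, cols=transitions):
       t0   t1   t2   t3   t4
   p0   0    0   -2    0   -2
   p1   0    2    0    0    0
   p2   3    0    0    0   -2
   p3   0    0    0    2    0
   p4   0    0    2    0    0
   p5   0   -3    0    0    0
   p6  -1    0    0    0    0
   p7   0    0    0   -3    2

Candidate y = [0, 3, 0, 0, 0, 2, 0, 0]; check y·C column-wise:
  col t0: 3·0 + 0·3 + 2·0 + 0·-1 = 0
  col t1: 3·2 + 2·-3 = 0
  col t2: 0·-2 + 3·0 + 0·2 + 2·0 = 0
  col t3: 3·0 + 0·2 + 2·0 + 0·-3 = 0
  col t4: 0·-2 + 3·0 + 0·-2 + 2·0 + 0·2 = 0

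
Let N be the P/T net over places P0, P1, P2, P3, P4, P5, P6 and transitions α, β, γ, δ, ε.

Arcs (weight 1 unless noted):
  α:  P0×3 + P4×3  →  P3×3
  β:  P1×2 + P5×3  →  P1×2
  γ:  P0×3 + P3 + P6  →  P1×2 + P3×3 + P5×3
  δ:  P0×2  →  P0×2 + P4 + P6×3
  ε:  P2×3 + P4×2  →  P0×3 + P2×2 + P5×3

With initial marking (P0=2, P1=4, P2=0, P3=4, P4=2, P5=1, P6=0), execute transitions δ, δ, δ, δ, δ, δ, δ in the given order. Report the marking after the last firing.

(P0=2, P1=4, P2=0, P3=4, P4=9, P5=1, P6=21)

step 1: fire δ:  (P0=2, P1=4, P2=0, P3=4, P4=2, P5=1, P6=0) → (P0=2, P1=4, P2=0, P3=4, P4=3, P5=1, P6=3)
step 2: fire δ:  (P0=2, P1=4, P2=0, P3=4, P4=3, P5=1, P6=3) → (P0=2, P1=4, P2=0, P3=4, P4=4, P5=1, P6=6)
step 3: fire δ:  (P0=2, P1=4, P2=0, P3=4, P4=4, P5=1, P6=6) → (P0=2, P1=4, P2=0, P3=4, P4=5, P5=1, P6=9)
step 4: fire δ:  (P0=2, P1=4, P2=0, P3=4, P4=5, P5=1, P6=9) → (P0=2, P1=4, P2=0, P3=4, P4=6, P5=1, P6=12)
step 5: fire δ:  (P0=2, P1=4, P2=0, P3=4, P4=6, P5=1, P6=12) → (P0=2, P1=4, P2=0, P3=4, P4=7, P5=1, P6=15)
step 6: fire δ:  (P0=2, P1=4, P2=0, P3=4, P4=7, P5=1, P6=15) → (P0=2, P1=4, P2=0, P3=4, P4=8, P5=1, P6=18)
step 7: fire δ:  (P0=2, P1=4, P2=0, P3=4, P4=8, P5=1, P6=18) → (P0=2, P1=4, P2=0, P3=4, P4=9, P5=1, P6=21)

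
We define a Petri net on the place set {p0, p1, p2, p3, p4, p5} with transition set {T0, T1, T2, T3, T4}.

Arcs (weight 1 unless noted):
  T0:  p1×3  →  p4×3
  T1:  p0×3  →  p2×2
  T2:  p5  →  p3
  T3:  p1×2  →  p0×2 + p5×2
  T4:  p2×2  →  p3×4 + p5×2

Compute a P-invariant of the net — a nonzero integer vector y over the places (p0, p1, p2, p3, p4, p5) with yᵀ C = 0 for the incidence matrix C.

y = (p0:2, p1:3, p2:3, p3:1, p4:3, p5:1)

Incidence matrix C (rows=places, cols=transitions):
       T0   T1   T2   T3   T4
   p0   0   -3    0    2    0
   p1  -3    0    0   -2    0
   p2   0    2    0    0   -2
   p3   0    0    1    0    4
   p4   3    0    0    0    0
   p5   0    0   -1    2    2

Candidate y = [2, 3, 3, 1, 3, 1]; check y·C column-wise:
  col T0: 2·0 + 3·-3 + 3·0 + 1·0 + 3·3 + 1·0 = 0
  col T1: 2·-3 + 3·0 + 3·2 + 1·0 + 3·0 + 1·0 = 0
  col T2: 2·0 + 3·0 + 3·0 + 1·1 + 3·0 + 1·-1 = 0
  col T3: 2·2 + 3·-2 + 3·0 + 1·0 + 3·0 + 1·2 = 0
  col T4: 2·0 + 3·0 + 3·-2 + 1·4 + 3·0 + 1·2 = 0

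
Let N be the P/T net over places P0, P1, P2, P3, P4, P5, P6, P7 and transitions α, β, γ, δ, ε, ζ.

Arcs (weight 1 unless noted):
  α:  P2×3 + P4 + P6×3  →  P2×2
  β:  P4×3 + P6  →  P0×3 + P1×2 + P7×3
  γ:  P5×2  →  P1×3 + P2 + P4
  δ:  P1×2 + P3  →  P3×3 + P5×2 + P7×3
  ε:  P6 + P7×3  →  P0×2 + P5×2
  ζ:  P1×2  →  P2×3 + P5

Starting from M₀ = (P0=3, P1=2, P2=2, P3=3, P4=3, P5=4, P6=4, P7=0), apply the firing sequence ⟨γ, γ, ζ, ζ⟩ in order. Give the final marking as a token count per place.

(P0=3, P1=4, P2=10, P3=3, P4=5, P5=2, P6=4, P7=0)

step 1: fire γ:  (P0=3, P1=2, P2=2, P3=3, P4=3, P5=4, P6=4, P7=0) → (P0=3, P1=5, P2=3, P3=3, P4=4, P5=2, P6=4, P7=0)
step 2: fire γ:  (P0=3, P1=5, P2=3, P3=3, P4=4, P5=2, P6=4, P7=0) → (P0=3, P1=8, P2=4, P3=3, P4=5, P5=0, P6=4, P7=0)
step 3: fire ζ:  (P0=3, P1=8, P2=4, P3=3, P4=5, P5=0, P6=4, P7=0) → (P0=3, P1=6, P2=7, P3=3, P4=5, P5=1, P6=4, P7=0)
step 4: fire ζ:  (P0=3, P1=6, P2=7, P3=3, P4=5, P5=1, P6=4, P7=0) → (P0=3, P1=4, P2=10, P3=3, P4=5, P5=2, P6=4, P7=0)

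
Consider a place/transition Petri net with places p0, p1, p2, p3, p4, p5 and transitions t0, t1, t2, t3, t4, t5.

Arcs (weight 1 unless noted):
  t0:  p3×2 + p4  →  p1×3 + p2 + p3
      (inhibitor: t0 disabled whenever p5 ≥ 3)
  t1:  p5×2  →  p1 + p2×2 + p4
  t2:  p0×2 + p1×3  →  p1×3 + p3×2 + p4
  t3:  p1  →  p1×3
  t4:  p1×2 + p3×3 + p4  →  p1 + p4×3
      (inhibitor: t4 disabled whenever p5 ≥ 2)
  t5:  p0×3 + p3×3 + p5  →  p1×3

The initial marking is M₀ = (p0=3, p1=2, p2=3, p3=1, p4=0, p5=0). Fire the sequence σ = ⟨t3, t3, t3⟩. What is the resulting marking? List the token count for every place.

(p0=3, p1=8, p2=3, p3=1, p4=0, p5=0)

step 1: fire t3:  (p0=3, p1=2, p2=3, p3=1, p4=0, p5=0) → (p0=3, p1=4, p2=3, p3=1, p4=0, p5=0)
step 2: fire t3:  (p0=3, p1=4, p2=3, p3=1, p4=0, p5=0) → (p0=3, p1=6, p2=3, p3=1, p4=0, p5=0)
step 3: fire t3:  (p0=3, p1=6, p2=3, p3=1, p4=0, p5=0) → (p0=3, p1=8, p2=3, p3=1, p4=0, p5=0)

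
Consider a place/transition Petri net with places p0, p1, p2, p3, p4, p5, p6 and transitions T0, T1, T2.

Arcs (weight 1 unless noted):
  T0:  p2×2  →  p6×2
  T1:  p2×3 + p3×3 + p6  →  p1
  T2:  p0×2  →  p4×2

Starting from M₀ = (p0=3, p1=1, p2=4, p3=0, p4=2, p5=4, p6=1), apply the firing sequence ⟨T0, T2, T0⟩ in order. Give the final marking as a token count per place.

step 1: fire T0:  (p0=3, p1=1, p2=4, p3=0, p4=2, p5=4, p6=1) → (p0=3, p1=1, p2=2, p3=0, p4=2, p5=4, p6=3)
step 2: fire T2:  (p0=3, p1=1, p2=2, p3=0, p4=2, p5=4, p6=3) → (p0=1, p1=1, p2=2, p3=0, p4=4, p5=4, p6=3)
step 3: fire T0:  (p0=1, p1=1, p2=2, p3=0, p4=4, p5=4, p6=3) → (p0=1, p1=1, p2=0, p3=0, p4=4, p5=4, p6=5)

(p0=1, p1=1, p2=0, p3=0, p4=4, p5=4, p6=5)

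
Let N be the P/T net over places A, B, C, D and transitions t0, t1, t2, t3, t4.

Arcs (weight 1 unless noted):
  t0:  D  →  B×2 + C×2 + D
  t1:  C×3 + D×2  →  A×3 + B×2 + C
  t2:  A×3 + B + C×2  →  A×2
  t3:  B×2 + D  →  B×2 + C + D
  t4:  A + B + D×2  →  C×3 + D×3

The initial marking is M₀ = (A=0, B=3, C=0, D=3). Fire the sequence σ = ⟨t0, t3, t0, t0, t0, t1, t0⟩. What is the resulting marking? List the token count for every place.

step 1: fire t0:  (A=0, B=3, C=0, D=3) → (A=0, B=5, C=2, D=3)
step 2: fire t3:  (A=0, B=5, C=2, D=3) → (A=0, B=5, C=3, D=3)
step 3: fire t0:  (A=0, B=5, C=3, D=3) → (A=0, B=7, C=5, D=3)
step 4: fire t0:  (A=0, B=7, C=5, D=3) → (A=0, B=9, C=7, D=3)
step 5: fire t0:  (A=0, B=9, C=7, D=3) → (A=0, B=11, C=9, D=3)
step 6: fire t1:  (A=0, B=11, C=9, D=3) → (A=3, B=13, C=7, D=1)
step 7: fire t0:  (A=3, B=13, C=7, D=1) → (A=3, B=15, C=9, D=1)

(A=3, B=15, C=9, D=1)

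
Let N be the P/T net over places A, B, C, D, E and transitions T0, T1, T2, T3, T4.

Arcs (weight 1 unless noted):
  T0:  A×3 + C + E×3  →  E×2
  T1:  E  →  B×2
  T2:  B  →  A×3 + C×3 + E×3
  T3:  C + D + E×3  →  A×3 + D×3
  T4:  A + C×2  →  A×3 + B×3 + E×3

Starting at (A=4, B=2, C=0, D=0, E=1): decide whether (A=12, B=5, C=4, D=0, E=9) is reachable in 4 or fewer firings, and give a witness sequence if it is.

YES — reachable via ⟨T1, T2, T2, T4⟩ (4 firings)

step 1: fire T1:  (A=4, B=2, C=0, D=0, E=1) → (A=4, B=4, C=0, D=0, E=0)
step 2: fire T2:  (A=4, B=4, C=0, D=0, E=0) → (A=7, B=3, C=3, D=0, E=3)
step 3: fire T2:  (A=7, B=3, C=3, D=0, E=3) → (A=10, B=2, C=6, D=0, E=6)
step 4: fire T4:  (A=10, B=2, C=6, D=0, E=6) → (A=12, B=5, C=4, D=0, E=9)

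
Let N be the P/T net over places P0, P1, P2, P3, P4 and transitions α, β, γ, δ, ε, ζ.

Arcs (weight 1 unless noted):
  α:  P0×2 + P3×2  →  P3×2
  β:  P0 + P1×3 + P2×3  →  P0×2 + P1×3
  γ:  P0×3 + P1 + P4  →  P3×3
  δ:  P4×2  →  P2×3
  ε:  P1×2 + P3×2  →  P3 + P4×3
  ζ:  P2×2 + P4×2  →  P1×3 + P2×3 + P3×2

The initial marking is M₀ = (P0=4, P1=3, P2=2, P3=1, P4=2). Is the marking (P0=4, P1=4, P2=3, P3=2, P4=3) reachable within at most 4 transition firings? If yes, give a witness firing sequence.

step 1: fire ζ:  (P0=4, P1=3, P2=2, P3=1, P4=2) → (P0=4, P1=6, P2=3, P3=3, P4=0)
step 2: fire ε:  (P0=4, P1=6, P2=3, P3=3, P4=0) → (P0=4, P1=4, P2=3, P3=2, P4=3)

YES — reachable via ⟨ζ, ε⟩ (2 firings)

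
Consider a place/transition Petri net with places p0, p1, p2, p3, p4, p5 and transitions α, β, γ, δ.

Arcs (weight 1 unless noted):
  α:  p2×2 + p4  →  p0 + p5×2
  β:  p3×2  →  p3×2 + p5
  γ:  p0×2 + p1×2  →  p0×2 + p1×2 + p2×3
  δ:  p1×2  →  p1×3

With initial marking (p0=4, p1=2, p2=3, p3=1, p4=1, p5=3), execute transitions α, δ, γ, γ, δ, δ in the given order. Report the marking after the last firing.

(p0=5, p1=5, p2=7, p3=1, p4=0, p5=5)

step 1: fire α:  (p0=4, p1=2, p2=3, p3=1, p4=1, p5=3) → (p0=5, p1=2, p2=1, p3=1, p4=0, p5=5)
step 2: fire δ:  (p0=5, p1=2, p2=1, p3=1, p4=0, p5=5) → (p0=5, p1=3, p2=1, p3=1, p4=0, p5=5)
step 3: fire γ:  (p0=5, p1=3, p2=1, p3=1, p4=0, p5=5) → (p0=5, p1=3, p2=4, p3=1, p4=0, p5=5)
step 4: fire γ:  (p0=5, p1=3, p2=4, p3=1, p4=0, p5=5) → (p0=5, p1=3, p2=7, p3=1, p4=0, p5=5)
step 5: fire δ:  (p0=5, p1=3, p2=7, p3=1, p4=0, p5=5) → (p0=5, p1=4, p2=7, p3=1, p4=0, p5=5)
step 6: fire δ:  (p0=5, p1=4, p2=7, p3=1, p4=0, p5=5) → (p0=5, p1=5, p2=7, p3=1, p4=0, p5=5)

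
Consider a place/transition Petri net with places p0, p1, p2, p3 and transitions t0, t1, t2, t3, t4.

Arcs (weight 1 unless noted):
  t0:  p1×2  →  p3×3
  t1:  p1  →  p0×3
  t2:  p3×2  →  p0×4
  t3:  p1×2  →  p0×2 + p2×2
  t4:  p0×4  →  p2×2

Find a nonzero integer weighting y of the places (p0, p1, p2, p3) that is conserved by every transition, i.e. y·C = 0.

y = (p0:1, p1:3, p2:2, p3:2)

Incidence matrix C (rows=places, cols=transitions):
       t0   t1   t2   t3   t4
   p0   0    3    4    2   -4
   p1  -2   -1    0   -2    0
   p2   0    0    0    2    2
   p3   3    0   -2    0    0

Candidate y = [1, 3, 2, 2]; check y·C column-wise:
  col t0: 1·0 + 3·-2 + 2·0 + 2·3 = 0
  col t1: 1·3 + 3·-1 + 2·0 + 2·0 = 0
  col t2: 1·4 + 3·0 + 2·0 + 2·-2 = 0
  col t3: 1·2 + 3·-2 + 2·2 + 2·0 = 0
  col t4: 1·-4 + 3·0 + 2·2 + 2·0 = 0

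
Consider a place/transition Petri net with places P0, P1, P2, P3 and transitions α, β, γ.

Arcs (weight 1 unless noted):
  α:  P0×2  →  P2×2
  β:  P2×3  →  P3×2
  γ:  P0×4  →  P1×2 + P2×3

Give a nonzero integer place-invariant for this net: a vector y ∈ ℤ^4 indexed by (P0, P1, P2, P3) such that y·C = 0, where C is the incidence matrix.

Incidence matrix C (rows=places, cols=transitions):
        α    β    γ
   P0  -2    0   -4
   P1   0    0    2
   P2   2   -3    3
   P3   0    2    0

Candidate y = [2, 1, 2, 3]; check y·C column-wise:
  col α: 2·-2 + 1·0 + 2·2 + 3·0 = 0
  col β: 2·0 + 1·0 + 2·-3 + 3·2 = 0
  col γ: 2·-4 + 1·2 + 2·3 + 3·0 = 0

y = (P0:2, P1:1, P2:2, P3:3)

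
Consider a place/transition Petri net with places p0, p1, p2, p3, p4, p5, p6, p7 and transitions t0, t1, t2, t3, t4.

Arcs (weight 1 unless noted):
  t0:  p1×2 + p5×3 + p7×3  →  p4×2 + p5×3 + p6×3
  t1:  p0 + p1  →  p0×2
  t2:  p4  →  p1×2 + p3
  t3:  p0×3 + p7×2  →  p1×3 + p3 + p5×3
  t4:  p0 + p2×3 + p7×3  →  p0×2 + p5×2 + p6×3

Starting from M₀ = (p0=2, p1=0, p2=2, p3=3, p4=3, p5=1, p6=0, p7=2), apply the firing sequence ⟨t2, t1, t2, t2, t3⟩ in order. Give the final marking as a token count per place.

(p0=0, p1=8, p2=2, p3=7, p4=0, p5=4, p6=0, p7=0)

step 1: fire t2:  (p0=2, p1=0, p2=2, p3=3, p4=3, p5=1, p6=0, p7=2) → (p0=2, p1=2, p2=2, p3=4, p4=2, p5=1, p6=0, p7=2)
step 2: fire t1:  (p0=2, p1=2, p2=2, p3=4, p4=2, p5=1, p6=0, p7=2) → (p0=3, p1=1, p2=2, p3=4, p4=2, p5=1, p6=0, p7=2)
step 3: fire t2:  (p0=3, p1=1, p2=2, p3=4, p4=2, p5=1, p6=0, p7=2) → (p0=3, p1=3, p2=2, p3=5, p4=1, p5=1, p6=0, p7=2)
step 4: fire t2:  (p0=3, p1=3, p2=2, p3=5, p4=1, p5=1, p6=0, p7=2) → (p0=3, p1=5, p2=2, p3=6, p4=0, p5=1, p6=0, p7=2)
step 5: fire t3:  (p0=3, p1=5, p2=2, p3=6, p4=0, p5=1, p6=0, p7=2) → (p0=0, p1=8, p2=2, p3=7, p4=0, p5=4, p6=0, p7=0)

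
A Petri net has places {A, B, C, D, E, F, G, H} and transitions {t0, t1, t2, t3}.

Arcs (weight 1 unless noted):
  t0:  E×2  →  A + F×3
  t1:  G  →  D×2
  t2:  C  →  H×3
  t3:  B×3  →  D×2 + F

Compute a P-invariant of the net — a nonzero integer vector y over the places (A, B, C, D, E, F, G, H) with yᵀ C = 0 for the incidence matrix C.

Incidence matrix C (rows=places, cols=transitions):
       t0   t1   t2   t3
    A   1    0    0    0
    B   0    0    0   -3
    C   0    0   -1    0
    D   0    2    0    2
    E  -2    0    0    0
    F   3    0    0    1
    G   0   -1    0    0
    H   0    0    3    0

Candidate y = [2, 0, 0, 0, 1, 0, 0, 0]; check y·C column-wise:
  col t0: 2·1 + 1·-2 + 0·3 = 0
  col t1: 2·0 + 0·2 + 1·0 + 0·-1 = 0
  col t2: 2·0 + 0·-1 + 1·0 + 0·3 = 0
  col t3: 2·0 + 0·-3 + 0·2 + 1·0 + 0·1 = 0

y = (A:2, B:0, C:0, D:0, E:1, F:0, G:0, H:0)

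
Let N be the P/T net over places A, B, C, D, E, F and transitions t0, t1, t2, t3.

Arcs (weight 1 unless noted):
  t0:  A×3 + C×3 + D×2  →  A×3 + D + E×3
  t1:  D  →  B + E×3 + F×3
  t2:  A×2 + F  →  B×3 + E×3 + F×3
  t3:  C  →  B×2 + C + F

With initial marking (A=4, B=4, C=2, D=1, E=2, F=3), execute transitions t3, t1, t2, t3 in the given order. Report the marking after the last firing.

(A=2, B=12, C=2, D=0, E=8, F=10)

step 1: fire t3:  (A=4, B=4, C=2, D=1, E=2, F=3) → (A=4, B=6, C=2, D=1, E=2, F=4)
step 2: fire t1:  (A=4, B=6, C=2, D=1, E=2, F=4) → (A=4, B=7, C=2, D=0, E=5, F=7)
step 3: fire t2:  (A=4, B=7, C=2, D=0, E=5, F=7) → (A=2, B=10, C=2, D=0, E=8, F=9)
step 4: fire t3:  (A=2, B=10, C=2, D=0, E=8, F=9) → (A=2, B=12, C=2, D=0, E=8, F=10)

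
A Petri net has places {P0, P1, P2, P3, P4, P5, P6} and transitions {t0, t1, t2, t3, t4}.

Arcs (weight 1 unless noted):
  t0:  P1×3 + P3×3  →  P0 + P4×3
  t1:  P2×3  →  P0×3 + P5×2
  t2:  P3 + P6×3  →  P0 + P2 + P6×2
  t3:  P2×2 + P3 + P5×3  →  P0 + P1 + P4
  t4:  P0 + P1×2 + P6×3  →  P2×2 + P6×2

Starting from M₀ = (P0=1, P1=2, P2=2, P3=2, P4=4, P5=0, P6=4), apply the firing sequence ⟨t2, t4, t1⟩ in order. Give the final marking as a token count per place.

step 1: fire t2:  (P0=1, P1=2, P2=2, P3=2, P4=4, P5=0, P6=4) → (P0=2, P1=2, P2=3, P3=1, P4=4, P5=0, P6=3)
step 2: fire t4:  (P0=2, P1=2, P2=3, P3=1, P4=4, P5=0, P6=3) → (P0=1, P1=0, P2=5, P3=1, P4=4, P5=0, P6=2)
step 3: fire t1:  (P0=1, P1=0, P2=5, P3=1, P4=4, P5=0, P6=2) → (P0=4, P1=0, P2=2, P3=1, P4=4, P5=2, P6=2)

(P0=4, P1=0, P2=2, P3=1, P4=4, P5=2, P6=2)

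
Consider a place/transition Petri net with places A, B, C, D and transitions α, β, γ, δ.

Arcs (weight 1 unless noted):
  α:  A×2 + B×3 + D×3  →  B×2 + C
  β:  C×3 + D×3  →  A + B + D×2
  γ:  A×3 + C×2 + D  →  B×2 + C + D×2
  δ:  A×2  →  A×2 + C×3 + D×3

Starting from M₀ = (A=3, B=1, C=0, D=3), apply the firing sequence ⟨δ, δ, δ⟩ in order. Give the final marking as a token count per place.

step 1: fire δ:  (A=3, B=1, C=0, D=3) → (A=3, B=1, C=3, D=6)
step 2: fire δ:  (A=3, B=1, C=3, D=6) → (A=3, B=1, C=6, D=9)
step 3: fire δ:  (A=3, B=1, C=6, D=9) → (A=3, B=1, C=9, D=12)

(A=3, B=1, C=9, D=12)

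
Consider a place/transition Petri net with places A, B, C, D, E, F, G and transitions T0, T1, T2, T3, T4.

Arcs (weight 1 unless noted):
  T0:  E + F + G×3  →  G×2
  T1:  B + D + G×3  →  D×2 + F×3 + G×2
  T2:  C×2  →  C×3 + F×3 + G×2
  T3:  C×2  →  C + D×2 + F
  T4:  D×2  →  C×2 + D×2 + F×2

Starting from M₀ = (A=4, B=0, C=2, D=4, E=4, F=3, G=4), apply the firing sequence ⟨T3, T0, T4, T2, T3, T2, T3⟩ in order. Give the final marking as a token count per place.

(A=4, B=0, C=3, D=10, E=3, F=13, G=7)

step 1: fire T3:  (A=4, B=0, C=2, D=4, E=4, F=3, G=4) → (A=4, B=0, C=1, D=6, E=4, F=4, G=4)
step 2: fire T0:  (A=4, B=0, C=1, D=6, E=4, F=4, G=4) → (A=4, B=0, C=1, D=6, E=3, F=3, G=3)
step 3: fire T4:  (A=4, B=0, C=1, D=6, E=3, F=3, G=3) → (A=4, B=0, C=3, D=6, E=3, F=5, G=3)
step 4: fire T2:  (A=4, B=0, C=3, D=6, E=3, F=5, G=3) → (A=4, B=0, C=4, D=6, E=3, F=8, G=5)
step 5: fire T3:  (A=4, B=0, C=4, D=6, E=3, F=8, G=5) → (A=4, B=0, C=3, D=8, E=3, F=9, G=5)
step 6: fire T2:  (A=4, B=0, C=3, D=8, E=3, F=9, G=5) → (A=4, B=0, C=4, D=8, E=3, F=12, G=7)
step 7: fire T3:  (A=4, B=0, C=4, D=8, E=3, F=12, G=7) → (A=4, B=0, C=3, D=10, E=3, F=13, G=7)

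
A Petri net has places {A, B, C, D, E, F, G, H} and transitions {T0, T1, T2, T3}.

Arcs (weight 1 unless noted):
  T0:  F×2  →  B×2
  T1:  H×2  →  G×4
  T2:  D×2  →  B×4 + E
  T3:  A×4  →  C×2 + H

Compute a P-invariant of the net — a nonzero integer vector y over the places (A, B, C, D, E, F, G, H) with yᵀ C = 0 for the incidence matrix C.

y = (A:1, B:0, C:2, D:0, E:0, F:0, G:0, H:0)

Incidence matrix C (rows=places, cols=transitions):
       T0   T1   T2   T3
    A   0    0    0   -4
    B   2    0    4    0
    C   0    0    0    2
    D   0    0   -2    0
    E   0    0    1    0
    F  -2    0    0    0
    G   0    4    0    0
    H   0   -2    0    1

Candidate y = [1, 0, 2, 0, 0, 0, 0, 0]; check y·C column-wise:
  col T0: 1·0 + 0·2 + 2·0 + 0·-2 = 0
  col T1: 1·0 + 2·0 + 0·4 + 0·-2 = 0
  col T2: 1·0 + 0·4 + 2·0 + 0·-2 + 0·1 = 0
  col T3: 1·-4 + 2·2 + 0·1 = 0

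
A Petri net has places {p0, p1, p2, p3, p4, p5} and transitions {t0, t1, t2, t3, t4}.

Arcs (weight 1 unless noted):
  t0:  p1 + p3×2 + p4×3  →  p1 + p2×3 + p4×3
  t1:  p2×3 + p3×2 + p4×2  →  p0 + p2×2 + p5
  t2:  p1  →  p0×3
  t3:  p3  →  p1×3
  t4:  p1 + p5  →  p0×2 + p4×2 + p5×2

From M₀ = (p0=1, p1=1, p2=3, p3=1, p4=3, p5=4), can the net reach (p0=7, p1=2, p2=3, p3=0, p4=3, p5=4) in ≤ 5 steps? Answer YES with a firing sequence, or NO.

step 1: fire t2:  (p0=1, p1=1, p2=3, p3=1, p4=3, p5=4) → (p0=4, p1=0, p2=3, p3=1, p4=3, p5=4)
step 2: fire t3:  (p0=4, p1=0, p2=3, p3=1, p4=3, p5=4) → (p0=4, p1=3, p2=3, p3=0, p4=3, p5=4)
step 3: fire t2:  (p0=4, p1=3, p2=3, p3=0, p4=3, p5=4) → (p0=7, p1=2, p2=3, p3=0, p4=3, p5=4)

YES — reachable via ⟨t2, t3, t2⟩ (3 firings)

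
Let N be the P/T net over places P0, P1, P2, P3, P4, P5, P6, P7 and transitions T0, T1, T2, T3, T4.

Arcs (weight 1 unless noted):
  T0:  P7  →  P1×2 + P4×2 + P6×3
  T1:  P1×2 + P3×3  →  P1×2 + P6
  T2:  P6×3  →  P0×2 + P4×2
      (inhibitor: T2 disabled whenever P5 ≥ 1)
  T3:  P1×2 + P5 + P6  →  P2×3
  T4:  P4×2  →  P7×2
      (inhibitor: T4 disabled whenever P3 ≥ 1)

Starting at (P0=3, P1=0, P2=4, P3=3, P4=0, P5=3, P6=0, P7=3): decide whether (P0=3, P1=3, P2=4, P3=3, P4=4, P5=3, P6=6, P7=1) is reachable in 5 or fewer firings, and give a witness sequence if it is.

depth 0: 1 marking
depth 1: 2 markings reached so far
depth 2: 5 markings reached so far
depth 3: 10 markings reached so far
depth 4: 16 markings reached so far
depth 5: 22 markings reached so far
target is not among the 22 markings reachable within 5 steps

NO — not reachable within 5 firings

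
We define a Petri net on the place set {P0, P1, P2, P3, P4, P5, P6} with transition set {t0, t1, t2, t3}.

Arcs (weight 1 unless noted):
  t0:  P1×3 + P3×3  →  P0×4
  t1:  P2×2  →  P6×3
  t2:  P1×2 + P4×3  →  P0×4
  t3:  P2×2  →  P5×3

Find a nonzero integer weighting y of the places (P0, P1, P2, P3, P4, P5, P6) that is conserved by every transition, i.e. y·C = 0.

y = (P0:3, P1:6, P2:0, P3:-2, P4:0, P5:0, P6:0)

Incidence matrix C (rows=places, cols=transitions):
       t0   t1   t2   t3
   P0   4    0    4    0
   P1  -3    0   -2    0
   P2   0   -2    0   -2
   P3  -3    0    0    0
   P4   0    0   -3    0
   P5   0    0    0    3
   P6   0    3    0    0

Candidate y = [3, 6, 0, -2, 0, 0, 0]; check y·C column-wise:
  col t0: 3·4 + 6·-3 + -2·-3 = 0
  col t1: 3·0 + 6·0 + 0·-2 + -2·0 + 0·3 = 0
  col t2: 3·4 + 6·-2 + -2·0 + 0·-3 = 0
  col t3: 3·0 + 6·0 + 0·-2 + -2·0 + 0·3 = 0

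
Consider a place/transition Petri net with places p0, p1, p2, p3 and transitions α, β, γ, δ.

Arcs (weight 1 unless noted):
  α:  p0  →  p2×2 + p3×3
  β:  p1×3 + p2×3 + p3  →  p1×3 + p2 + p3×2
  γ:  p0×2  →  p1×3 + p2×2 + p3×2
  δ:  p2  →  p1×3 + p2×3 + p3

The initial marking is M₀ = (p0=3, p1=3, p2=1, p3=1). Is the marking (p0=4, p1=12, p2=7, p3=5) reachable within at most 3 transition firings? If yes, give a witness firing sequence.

depth 0: 1 marking
depth 1: 4 markings reached so far
depth 2: 12 markings reached so far
depth 3: 23 markings reached so far
target is not among the 23 markings reachable within 3 steps

NO — not reachable within 3 firings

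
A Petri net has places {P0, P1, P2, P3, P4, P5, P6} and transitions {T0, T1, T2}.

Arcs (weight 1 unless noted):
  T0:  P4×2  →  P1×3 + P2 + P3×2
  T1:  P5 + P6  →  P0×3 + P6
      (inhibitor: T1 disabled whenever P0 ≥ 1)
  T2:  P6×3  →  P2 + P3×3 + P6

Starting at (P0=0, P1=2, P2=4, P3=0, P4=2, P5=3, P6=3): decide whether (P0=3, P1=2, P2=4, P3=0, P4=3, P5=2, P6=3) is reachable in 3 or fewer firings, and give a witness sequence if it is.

depth 0: 1 marking
depth 1: 4 markings reached so far
depth 2: 7 markings reached so far
depth 3: 8 markings reached so far
target is not among the 8 markings reachable within 3 steps

NO — not reachable within 3 firings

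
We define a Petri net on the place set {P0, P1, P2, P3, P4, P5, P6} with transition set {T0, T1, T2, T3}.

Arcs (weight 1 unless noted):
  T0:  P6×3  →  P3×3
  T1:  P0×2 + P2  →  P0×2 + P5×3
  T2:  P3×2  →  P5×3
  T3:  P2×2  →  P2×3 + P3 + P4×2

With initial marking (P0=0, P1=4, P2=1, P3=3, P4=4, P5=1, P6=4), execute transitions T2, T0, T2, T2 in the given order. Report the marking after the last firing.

(P0=0, P1=4, P2=1, P3=0, P4=4, P5=10, P6=1)

step 1: fire T2:  (P0=0, P1=4, P2=1, P3=3, P4=4, P5=1, P6=4) → (P0=0, P1=4, P2=1, P3=1, P4=4, P5=4, P6=4)
step 2: fire T0:  (P0=0, P1=4, P2=1, P3=1, P4=4, P5=4, P6=4) → (P0=0, P1=4, P2=1, P3=4, P4=4, P5=4, P6=1)
step 3: fire T2:  (P0=0, P1=4, P2=1, P3=4, P4=4, P5=4, P6=1) → (P0=0, P1=4, P2=1, P3=2, P4=4, P5=7, P6=1)
step 4: fire T2:  (P0=0, P1=4, P2=1, P3=2, P4=4, P5=7, P6=1) → (P0=0, P1=4, P2=1, P3=0, P4=4, P5=10, P6=1)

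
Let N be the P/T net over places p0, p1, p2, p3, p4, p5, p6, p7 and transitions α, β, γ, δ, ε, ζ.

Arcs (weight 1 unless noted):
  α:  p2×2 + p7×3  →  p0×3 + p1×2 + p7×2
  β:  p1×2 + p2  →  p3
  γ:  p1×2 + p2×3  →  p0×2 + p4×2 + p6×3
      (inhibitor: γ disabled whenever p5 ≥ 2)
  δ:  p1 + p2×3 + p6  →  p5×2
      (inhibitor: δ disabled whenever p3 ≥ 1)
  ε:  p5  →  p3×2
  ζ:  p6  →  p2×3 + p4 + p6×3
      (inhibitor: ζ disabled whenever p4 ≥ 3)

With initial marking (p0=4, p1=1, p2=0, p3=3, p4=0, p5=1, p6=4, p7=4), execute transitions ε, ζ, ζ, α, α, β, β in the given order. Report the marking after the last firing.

(p0=10, p1=1, p2=0, p3=7, p4=2, p5=0, p6=8, p7=2)

step 1: fire ε:  (p0=4, p1=1, p2=0, p3=3, p4=0, p5=1, p6=4, p7=4) → (p0=4, p1=1, p2=0, p3=5, p4=0, p5=0, p6=4, p7=4)
step 2: fire ζ:  (p0=4, p1=1, p2=0, p3=5, p4=0, p5=0, p6=4, p7=4) → (p0=4, p1=1, p2=3, p3=5, p4=1, p5=0, p6=6, p7=4)
step 3: fire ζ:  (p0=4, p1=1, p2=3, p3=5, p4=1, p5=0, p6=6, p7=4) → (p0=4, p1=1, p2=6, p3=5, p4=2, p5=0, p6=8, p7=4)
step 4: fire α:  (p0=4, p1=1, p2=6, p3=5, p4=2, p5=0, p6=8, p7=4) → (p0=7, p1=3, p2=4, p3=5, p4=2, p5=0, p6=8, p7=3)
step 5: fire α:  (p0=7, p1=3, p2=4, p3=5, p4=2, p5=0, p6=8, p7=3) → (p0=10, p1=5, p2=2, p3=5, p4=2, p5=0, p6=8, p7=2)
step 6: fire β:  (p0=10, p1=5, p2=2, p3=5, p4=2, p5=0, p6=8, p7=2) → (p0=10, p1=3, p2=1, p3=6, p4=2, p5=0, p6=8, p7=2)
step 7: fire β:  (p0=10, p1=3, p2=1, p3=6, p4=2, p5=0, p6=8, p7=2) → (p0=10, p1=1, p2=0, p3=7, p4=2, p5=0, p6=8, p7=2)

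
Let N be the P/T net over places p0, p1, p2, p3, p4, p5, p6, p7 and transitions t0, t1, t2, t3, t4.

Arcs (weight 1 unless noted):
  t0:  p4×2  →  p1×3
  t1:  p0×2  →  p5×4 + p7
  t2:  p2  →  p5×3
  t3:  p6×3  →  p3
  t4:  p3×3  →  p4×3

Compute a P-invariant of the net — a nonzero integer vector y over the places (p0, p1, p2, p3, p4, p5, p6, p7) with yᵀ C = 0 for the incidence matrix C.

y = (p0:2, p1:0, p2:3, p3:0, p4:0, p5:1, p6:0, p7:0)

Incidence matrix C (rows=places, cols=transitions):
       t0   t1   t2   t3   t4
   p0   0   -2    0    0    0
   p1   3    0    0    0    0
   p2   0    0   -1    0    0
   p3   0    0    0    1   -3
   p4  -2    0    0    0    3
   p5   0    4    3    0    0
   p6   0    0    0   -3    0
   p7   0    1    0    0    0

Candidate y = [2, 0, 3, 0, 0, 1, 0, 0]; check y·C column-wise:
  col t0: 2·0 + 0·3 + 3·0 + 0·-2 + 1·0 = 0
  col t1: 2·-2 + 3·0 + 1·4 + 0·1 = 0
  col t2: 2·0 + 3·-1 + 1·3 = 0
  col t3: 2·0 + 3·0 + 0·1 + 1·0 + 0·-3 = 0
  col t4: 2·0 + 3·0 + 0·-3 + 0·3 + 1·0 = 0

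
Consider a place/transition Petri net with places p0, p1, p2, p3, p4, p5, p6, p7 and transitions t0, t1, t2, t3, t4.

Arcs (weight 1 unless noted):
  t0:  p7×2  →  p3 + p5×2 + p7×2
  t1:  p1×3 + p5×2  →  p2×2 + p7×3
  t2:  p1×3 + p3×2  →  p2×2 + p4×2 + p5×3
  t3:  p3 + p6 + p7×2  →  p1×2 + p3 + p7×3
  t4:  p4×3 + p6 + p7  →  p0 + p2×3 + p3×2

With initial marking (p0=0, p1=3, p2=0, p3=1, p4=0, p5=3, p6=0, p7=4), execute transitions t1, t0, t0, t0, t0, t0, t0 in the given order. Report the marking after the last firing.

(p0=0, p1=0, p2=2, p3=7, p4=0, p5=13, p6=0, p7=7)

step 1: fire t1:  (p0=0, p1=3, p2=0, p3=1, p4=0, p5=3, p6=0, p7=4) → (p0=0, p1=0, p2=2, p3=1, p4=0, p5=1, p6=0, p7=7)
step 2: fire t0:  (p0=0, p1=0, p2=2, p3=1, p4=0, p5=1, p6=0, p7=7) → (p0=0, p1=0, p2=2, p3=2, p4=0, p5=3, p6=0, p7=7)
step 3: fire t0:  (p0=0, p1=0, p2=2, p3=2, p4=0, p5=3, p6=0, p7=7) → (p0=0, p1=0, p2=2, p3=3, p4=0, p5=5, p6=0, p7=7)
step 4: fire t0:  (p0=0, p1=0, p2=2, p3=3, p4=0, p5=5, p6=0, p7=7) → (p0=0, p1=0, p2=2, p3=4, p4=0, p5=7, p6=0, p7=7)
step 5: fire t0:  (p0=0, p1=0, p2=2, p3=4, p4=0, p5=7, p6=0, p7=7) → (p0=0, p1=0, p2=2, p3=5, p4=0, p5=9, p6=0, p7=7)
step 6: fire t0:  (p0=0, p1=0, p2=2, p3=5, p4=0, p5=9, p6=0, p7=7) → (p0=0, p1=0, p2=2, p3=6, p4=0, p5=11, p6=0, p7=7)
step 7: fire t0:  (p0=0, p1=0, p2=2, p3=6, p4=0, p5=11, p6=0, p7=7) → (p0=0, p1=0, p2=2, p3=7, p4=0, p5=13, p6=0, p7=7)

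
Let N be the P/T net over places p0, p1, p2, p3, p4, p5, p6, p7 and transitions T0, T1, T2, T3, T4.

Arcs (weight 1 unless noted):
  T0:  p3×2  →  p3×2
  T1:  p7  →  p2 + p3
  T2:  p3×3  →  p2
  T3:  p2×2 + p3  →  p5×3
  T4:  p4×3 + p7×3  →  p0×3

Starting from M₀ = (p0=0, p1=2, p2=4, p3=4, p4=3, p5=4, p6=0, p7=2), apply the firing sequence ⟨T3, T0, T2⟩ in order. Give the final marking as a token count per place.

(p0=0, p1=2, p2=3, p3=0, p4=3, p5=7, p6=0, p7=2)

step 1: fire T3:  (p0=0, p1=2, p2=4, p3=4, p4=3, p5=4, p6=0, p7=2) → (p0=0, p1=2, p2=2, p3=3, p4=3, p5=7, p6=0, p7=2)
step 2: fire T0:  (p0=0, p1=2, p2=2, p3=3, p4=3, p5=7, p6=0, p7=2) → (p0=0, p1=2, p2=2, p3=3, p4=3, p5=7, p6=0, p7=2)
step 3: fire T2:  (p0=0, p1=2, p2=2, p3=3, p4=3, p5=7, p6=0, p7=2) → (p0=0, p1=2, p2=3, p3=0, p4=3, p5=7, p6=0, p7=2)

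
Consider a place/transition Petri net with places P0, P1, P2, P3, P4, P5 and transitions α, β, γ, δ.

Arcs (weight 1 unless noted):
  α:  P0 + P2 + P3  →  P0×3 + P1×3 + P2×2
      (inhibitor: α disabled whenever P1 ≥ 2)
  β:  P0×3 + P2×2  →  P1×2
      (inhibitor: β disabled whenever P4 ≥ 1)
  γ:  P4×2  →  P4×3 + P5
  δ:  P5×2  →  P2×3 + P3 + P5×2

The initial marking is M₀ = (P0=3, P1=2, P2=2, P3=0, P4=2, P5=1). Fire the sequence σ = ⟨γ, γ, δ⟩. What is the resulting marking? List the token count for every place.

step 1: fire γ:  (P0=3, P1=2, P2=2, P3=0, P4=2, P5=1) → (P0=3, P1=2, P2=2, P3=0, P4=3, P5=2)
step 2: fire γ:  (P0=3, P1=2, P2=2, P3=0, P4=3, P5=2) → (P0=3, P1=2, P2=2, P3=0, P4=4, P5=3)
step 3: fire δ:  (P0=3, P1=2, P2=2, P3=0, P4=4, P5=3) → (P0=3, P1=2, P2=5, P3=1, P4=4, P5=3)

(P0=3, P1=2, P2=5, P3=1, P4=4, P5=3)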